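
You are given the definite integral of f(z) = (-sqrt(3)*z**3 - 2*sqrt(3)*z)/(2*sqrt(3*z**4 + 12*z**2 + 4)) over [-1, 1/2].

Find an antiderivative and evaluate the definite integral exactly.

Antiderivative: F(z) = -sqrt(3)*sqrt(3*z**4 + 12*z**2 + 4)/12; value = -sqrt(345)/48 + sqrt(57)/12

f matches the chain-rule pattern g'(h)*h' with inner function h(z) = z**4 + 4*z**2 + 4/3; substituting u = h(z) collapses the integral.
F(z) = -sqrt(3)*sqrt(3*z**4 + 12*z**2 + 4)/12 is an antiderivative of f.
Check: d/dz[-sqrt(3)*sqrt(3*z**4 + 12*z**2 + 4)/12] = (-sqrt(3)*z**3 - 2*sqrt(3)*z)/(2*sqrt(3*z**4 + 12*z**2 + 4)) = f(z).
F(1/2) = -sqrt(345)/48; F(-1) = -sqrt(57)/12.
Integral = F(1/2) - F(-1) = -sqrt(345)/48 + sqrt(57)/12.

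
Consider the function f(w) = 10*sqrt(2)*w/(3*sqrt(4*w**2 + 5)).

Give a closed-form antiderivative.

f matches the chain-rule pattern g'(h)*h' with inner function h(w) = 2*w**2 + 5/2; substituting u = h(w) collapses the integral.
Check: d/dw[5*sqrt(2*w**2 + 5/2)/3] = 10*sqrt(2)*w/(3*sqrt(4*w**2 + 5)) = f(w).

An antiderivative is F(w) = 5*sqrt(2*w**2 + 5/2)/3.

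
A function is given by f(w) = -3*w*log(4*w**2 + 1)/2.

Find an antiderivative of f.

An antiderivative is F(w) = -3*w**2*log(4*w**2 + 1)/4 + 3*w**2/4 - 3*log(4*w**2 + 1)/16.

For F(w) to be correct the identity F'(w) - f(w) = 0 must hold.
Check: d/dw[-3*w**2*log(4*w**2 + 1)/4 + 3*w**2/4 - 3*log(4*w**2 + 1)/16] = -3*w*log(4*w**2 + 1)/2 = f(w).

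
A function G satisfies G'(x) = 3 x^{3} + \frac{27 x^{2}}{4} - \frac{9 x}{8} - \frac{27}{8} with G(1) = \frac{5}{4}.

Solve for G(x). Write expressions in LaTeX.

G(x) = \frac{3 \left(x^{2} + \frac{3 x}{2} - \frac{3}{2}\right)^{2}}{4} + \frac{1}{2}

The substitution u = x^{2} + \frac{3 x}{2} - \frac{3}{2} works: G'(x) is exactly (dG/du)*(du/dx) for that inner function.
A general antiderivative is \frac{3 \left(x^{2} + \frac{3 x}{2} - \frac{3}{2}\right)^{2}}{4} + C.
The condition gives C = \frac{5}{4} - (\frac{3}{4}) = \frac{1}{2}.
So G(x) = \frac{3 \left(x^{2} + \frac{3 x}{2} - \frac{3}{2}\right)^{2}}{4} + \frac{1}{2}.
Check: d/dx[\frac{3 \left(x^{2} + \frac{3 x}{2} - \frac{3}{2}\right)^{2}}{4} + \frac{1}{2}] = 3 x^{3} + \frac{27 x^{2}}{4} - \frac{9 x}{8} - \frac{27}{8} = G'(x).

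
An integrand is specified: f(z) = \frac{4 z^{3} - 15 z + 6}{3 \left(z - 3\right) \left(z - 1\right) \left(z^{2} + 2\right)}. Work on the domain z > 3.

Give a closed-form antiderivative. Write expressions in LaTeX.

An antiderivative is F(z) = \frac{207 \log{\left(z - 3 \right)} + 55 \log{\left(z - 1 \right)} + \log{\left(z^{2} + 2 \right)} + 190 \sqrt{2} \operatorname{atan}{\left(\frac{\sqrt{2} z}{2} \right)}}{198}.

Factor the denominator (3 \left(z - 3\right) \left(z - 1\right) \left(z^{2} + 2\right)) and decompose: f = \frac{z + 190}{99 \left(z^{2} + 2\right)} + \frac{5}{18 \left(z - 1\right)} + \frac{23}{22 \left(z - 3\right)}; each piece integrates to a log, atan, or power term.
Check: d/dz[\frac{207 \log{\left(z - 3 \right)} + 55 \log{\left(z - 1 \right)} + \log{\left(z^{2} + 2 \right)} + 190 \sqrt{2} \operatorname{atan}{\left(\frac{\sqrt{2} z}{2} \right)}}{198}] = \frac{4 z^{3} - 15 z + 6}{3 z^{4} - 12 z^{3} + 15 z^{2} - 24 z + 18}, which equals f(z).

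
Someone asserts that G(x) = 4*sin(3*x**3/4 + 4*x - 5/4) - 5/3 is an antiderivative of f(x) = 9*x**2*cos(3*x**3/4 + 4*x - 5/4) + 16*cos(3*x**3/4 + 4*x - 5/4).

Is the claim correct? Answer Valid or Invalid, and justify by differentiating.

d/dx[G] = 9*x**2*cos(3*x**3/4 + 4*x - 5/4) + 16*cos(3*x**3/4 + 4*x - 5/4)
This equals f(x) exactly, so the claim holds.

Valid: G'(x) = f(x).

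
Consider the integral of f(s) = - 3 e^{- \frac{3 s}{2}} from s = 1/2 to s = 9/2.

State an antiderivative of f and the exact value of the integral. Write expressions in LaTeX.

Recover f(s) by differentiating a candidate F(s); any mismatch rules it out.
F(s) = 2 e^{- \frac{3 s}{2}} is an antiderivative of f.
Check: d/ds[2 e^{- \frac{3 s}{2}}] = - 3 e^{- \frac{3 s}{2}} = f(s).
F(9/2) = \frac{2}{e^{\frac{27}{4}}}; F(1/2) = \frac{2}{e^{\frac{3}{4}}}.
Integral = F(9/2) - F(1/2) = - \frac{2}{e^{\frac{3}{4}}} + \frac{2}{e^{\frac{27}{4}}}.

Antiderivative: F(s) = 2 e^{- \frac{3 s}{2}}; value = - \frac{2}{e^{\frac{3}{4}}} + \frac{2}{e^{\frac{27}{4}}}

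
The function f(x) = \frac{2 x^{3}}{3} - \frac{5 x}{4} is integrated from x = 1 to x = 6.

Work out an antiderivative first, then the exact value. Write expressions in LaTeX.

Antiderivative: F(x) = \frac{x^{4}}{6} - \frac{5 x^{2}}{8}; value = \frac{4655}{24}

Integrate term by term and add the pieces.
F(x) = \frac{x^{4}}{6} - \frac{5 x^{2}}{8} is an antiderivative of f.
Check: d/dx[\frac{x^{4}}{6} - \frac{5 x^{2}}{8}] = \frac{2 x^{3}}{3} - \frac{5 x}{4} = f(x).
F(6) = \frac{387}{2}; F(1) = - \frac{11}{24}.
Integral = F(6) - F(1) = \frac{4655}{24}.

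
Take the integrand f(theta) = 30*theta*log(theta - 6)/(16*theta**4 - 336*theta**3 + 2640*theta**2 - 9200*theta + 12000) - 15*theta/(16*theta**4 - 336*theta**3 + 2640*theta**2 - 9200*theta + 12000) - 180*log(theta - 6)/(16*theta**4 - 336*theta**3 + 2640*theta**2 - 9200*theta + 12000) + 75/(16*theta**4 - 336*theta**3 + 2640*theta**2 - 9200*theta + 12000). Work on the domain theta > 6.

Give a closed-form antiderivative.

f has the shape u'v + uv' for u = -15/(16*(theta - 5)**2) and v = log(theta - 6) — it is the derivative of the product u*v.
Check: d/dtheta[-15*log(theta - 6)/(16*(theta - 5)**2)] = (30*theta*log(theta - 6) - 15*theta - 180*log(theta - 6) + 75)/(16*theta**4 - 336*theta**3 + 2640*theta**2 - 9200*theta + 12000), which equals f(theta).

An antiderivative is F(theta) = -15*log(theta - 6)/(16*(theta - 5)**2).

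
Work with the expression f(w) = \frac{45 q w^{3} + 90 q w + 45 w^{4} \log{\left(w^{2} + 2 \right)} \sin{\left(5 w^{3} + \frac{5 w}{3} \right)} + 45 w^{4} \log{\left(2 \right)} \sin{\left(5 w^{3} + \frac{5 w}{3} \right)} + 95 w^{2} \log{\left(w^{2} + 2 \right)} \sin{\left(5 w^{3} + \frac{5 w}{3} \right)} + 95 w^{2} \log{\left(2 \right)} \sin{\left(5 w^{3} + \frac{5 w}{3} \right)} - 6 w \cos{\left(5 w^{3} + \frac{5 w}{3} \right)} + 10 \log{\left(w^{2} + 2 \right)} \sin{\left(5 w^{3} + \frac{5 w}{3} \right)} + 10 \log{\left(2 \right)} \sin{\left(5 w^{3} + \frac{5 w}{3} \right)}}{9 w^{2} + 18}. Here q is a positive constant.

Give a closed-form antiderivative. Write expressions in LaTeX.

An antiderivative is F(w) = \frac{5 q w^{2}}{2} - \frac{\log{\left(2 w^{2} + 4 \right)} \cos{\left(5 w^{3} + \frac{5 w}{3} \right)}}{3}.

A candidate is checked by its d/dw: the result must match f(w).
Check: d/dw[\frac{5 q w^{2}}{2} - \frac{\log{\left(2 w^{2} + 4 \right)} \cos{\left(5 w^{3} + \frac{5 w}{3} \right)}}{3}] = \frac{45 q w^{3} + 90 q w + 45 w^{4} \log{\left(w^{2} + 2 \right)} \sin{\left(5 w^{3} + \frac{5 w}{3} \right)} + 45 w^{4} \log{\left(2 \right)} \sin{\left(5 w^{3} + \frac{5 w}{3} \right)} + 95 w^{2} \log{\left(w^{2} + 2 \right)} \sin{\left(5 w^{3} + \frac{5 w}{3} \right)} + 95 w^{2} \log{\left(2 \right)} \sin{\left(5 w^{3} + \frac{5 w}{3} \right)} - 6 w \cos{\left(5 w^{3} + \frac{5 w}{3} \right)} + 10 \log{\left(w^{2} + 2 \right)} \sin{\left(5 w^{3} + \frac{5 w}{3} \right)} + 10 \log{\left(2 \right)} \sin{\left(5 w^{3} + \frac{5 w}{3} \right)}}{9 w^{2} + 18} = f(w).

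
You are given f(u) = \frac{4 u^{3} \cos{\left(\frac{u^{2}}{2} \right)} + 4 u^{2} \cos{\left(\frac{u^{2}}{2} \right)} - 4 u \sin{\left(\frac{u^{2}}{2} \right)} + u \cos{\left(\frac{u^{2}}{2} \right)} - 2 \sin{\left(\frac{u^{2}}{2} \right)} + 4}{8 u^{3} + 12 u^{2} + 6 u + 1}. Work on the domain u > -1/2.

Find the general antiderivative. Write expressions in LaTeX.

F(u) = \frac{\left(2 u + 1\right) \sin{\left(\frac{u^{2}}{2} \right)} - 1}{\left(2 u + 1\right)^{2}} + C

Whatever form F(u) takes, F'(u) = f(u) is non-negotiable.
Check: d/du[\frac{\left(2 u + 1\right) \sin{\left(\frac{u^{2}}{2} \right)} - 1}{\left(2 u + 1\right)^{2}}] = \frac{4 u^{3} \cos{\left(\frac{u^{2}}{2} \right)} + 4 u^{2} \cos{\left(\frac{u^{2}}{2} \right)} - 4 u \sin{\left(\frac{u^{2}}{2} \right)} + u \cos{\left(\frac{u^{2}}{2} \right)} - 2 \sin{\left(\frac{u^{2}}{2} \right)} + 4}{8 u^{3} + 12 u^{2} + 6 u + 1} = f(u).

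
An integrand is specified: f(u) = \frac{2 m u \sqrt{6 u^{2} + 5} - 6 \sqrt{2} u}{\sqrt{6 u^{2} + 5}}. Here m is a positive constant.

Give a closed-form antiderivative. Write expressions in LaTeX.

Recover f(u) by differentiating a candidate F(u); any mismatch rules it out.
Check: d/du[\frac{\sqrt{2} \left(\sqrt{2} m u^{2} - 2 \sqrt{6 u^{2} + 5}\right)}{2}] = \frac{2 m u \sqrt{6 u^{2} + 5} - 6 \sqrt{2} u}{\sqrt{6 u^{2} + 5}} = f(u).

An antiderivative is F(u) = \frac{\sqrt{2} \left(\sqrt{2} m u^{2} - 2 \sqrt{6 u^{2} + 5}\right)}{2}.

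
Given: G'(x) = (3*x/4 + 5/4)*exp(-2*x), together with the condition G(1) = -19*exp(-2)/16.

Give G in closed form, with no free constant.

G'(x) has the shape u'v + uv' for u = -3*x/8 - 13/16 and v = exp(-2*x) — it is the derivative of the product u*v.
A general antiderivative is (-6*x - 13)*exp(-2*x)/16 + C.
The condition gives C = -19*exp(-2)/16 - (-19*exp(-2)/16) = 0.
So G(x) = (-6*x - 13)*exp(-2*x)/16.
Check: d/dx[(-6*x - 13)*exp(-2*x)/16] = (3*x + 5)*exp(-2*x)/4, which equals G'(x).

G(x) = (-6*x - 13)*exp(-2*x)/16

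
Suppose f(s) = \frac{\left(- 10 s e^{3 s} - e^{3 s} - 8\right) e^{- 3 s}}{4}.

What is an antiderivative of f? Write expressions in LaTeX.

An antiderivative F(s) passes only if d/ds[F] lands on f(s) exactly.
Check: d/ds[- \frac{5 s^{2}}{4} - \frac{s}{4} + \frac{2 e^{- 3 s}}{3}] = \frac{\left(- 10 s e^{3 s} - e^{3 s} - 8\right) e^{- 3 s}}{4} = f(s).

An antiderivative is F(s) = - \frac{5 s^{2}}{4} - \frac{s}{4} + \frac{2 e^{- 3 s}}{3}.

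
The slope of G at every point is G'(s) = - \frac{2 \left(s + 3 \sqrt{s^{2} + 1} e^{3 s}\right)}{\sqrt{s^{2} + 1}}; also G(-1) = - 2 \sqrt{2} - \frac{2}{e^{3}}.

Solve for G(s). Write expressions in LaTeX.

For G(s) to be correct, d/ds[G] must agree with the stated G'(s) identically.
A general antiderivative is - 2 \sqrt{s^{2} + 1} - 2 e^{3 s} + C.
The condition gives C = - 2 \sqrt{2} - \frac{2}{e^{3}} - (- 2 \sqrt{2} - \frac{2}{e^{3}}) = 0.
So G(s) = 2 \left(- \sqrt{s^{2} + 1} - e^{3 s}\right).
Check: d/ds[2 \left(- \sqrt{s^{2} + 1} - e^{3 s}\right)] = \frac{- 2 s - 6 \sqrt{s^{2} + 1} e^{3 s}}{\sqrt{s^{2} + 1}}, which equals G'(s).

G(s) = 2 \left(- \sqrt{s^{2} + 1} - e^{3 s}\right)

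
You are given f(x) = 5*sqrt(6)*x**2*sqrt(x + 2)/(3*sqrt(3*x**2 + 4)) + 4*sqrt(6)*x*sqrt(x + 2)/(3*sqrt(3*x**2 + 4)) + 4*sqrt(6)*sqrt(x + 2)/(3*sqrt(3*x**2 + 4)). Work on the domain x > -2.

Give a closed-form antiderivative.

Recognize the product-rule pattern: f = u'v + uv' with u = (2*x + 4)**(3/2)/3, v = sqrt(x**2 + 4/3), so integration by parts undoes it.
Check: d/dx[sqrt(3)*(2*sqrt(2)*x*sqrt(x + 2)*sqrt(3*x**2 + 4) + 4*sqrt(2)*sqrt(x + 2)*sqrt(3*x**2 + 4))/9] = (5*sqrt(6)*x**3 + 14*sqrt(6)*x**2 + 12*sqrt(6)*x + 8*sqrt(6))/(3*sqrt(x + 2)*sqrt(3*x**2 + 4)), which equals f(x).

An antiderivative is F(x) = sqrt(3)*(2*sqrt(2)*x*sqrt(x + 2)*sqrt(3*x**2 + 4) + 4*sqrt(2)*sqrt(x + 2)*sqrt(3*x**2 + 4))/9.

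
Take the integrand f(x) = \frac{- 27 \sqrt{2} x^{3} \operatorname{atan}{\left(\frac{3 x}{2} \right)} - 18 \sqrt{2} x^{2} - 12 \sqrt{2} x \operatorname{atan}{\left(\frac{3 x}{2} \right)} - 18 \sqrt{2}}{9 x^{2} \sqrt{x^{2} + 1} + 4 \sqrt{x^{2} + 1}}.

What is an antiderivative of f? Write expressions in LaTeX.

An antiderivative is F(x) = - 3 \sqrt{2} \sqrt{x^{2} + 1} \operatorname{atan}{\left(\frac{3 x}{2} \right)}.

Recognize the product-rule pattern: f = u'v + uv' with u = - 3 \sqrt{2 x^{2} + 2}, v = \operatorname{atan}{\left(\frac{3 x}{2} \right)}, so integration by parts undoes it.
Check: d/dx[- 3 \sqrt{2} \sqrt{x^{2} + 1} \operatorname{atan}{\left(\frac{3 x}{2} \right)}] = \frac{- 27 \sqrt{2} x^{3} \operatorname{atan}{\left(\frac{3 x}{2} \right)} - 18 \sqrt{2} x^{2} - 12 \sqrt{2} x \operatorname{atan}{\left(\frac{3 x}{2} \right)} - 18 \sqrt{2}}{9 x^{2} \sqrt{x^{2} + 1} + 4 \sqrt{x^{2} + 1}} = f(x).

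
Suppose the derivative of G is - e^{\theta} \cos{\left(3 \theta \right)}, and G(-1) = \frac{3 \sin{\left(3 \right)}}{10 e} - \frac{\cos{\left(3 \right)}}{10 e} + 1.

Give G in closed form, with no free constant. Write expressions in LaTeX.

G(\theta) = \frac{- 3 e^{\theta} \sin{\left(3 \theta \right)} - e^{\theta} \cos{\left(3 \theta \right)} + 10}{10}

A first test for any G(\theta): its \theta-derivative must equal the given G'(\theta).
A general antiderivative is - \frac{3 e^{\theta} \sin{\left(3 \theta \right)}}{10} - \frac{e^{\theta} \cos{\left(3 \theta \right)}}{10} + C.
The condition gives C = \frac{3 \sin{\left(3 \right)}}{10 e} - \frac{\cos{\left(3 \right)}}{10 e} + 1 - (\frac{3 \sin{\left(3 \right)}}{10 e} - \frac{\cos{\left(3 \right)}}{10 e}) = 1.
So G(\theta) = \frac{- 3 e^{\theta} \sin{\left(3 \theta \right)} - e^{\theta} \cos{\left(3 \theta \right)} + 10}{10}.
Check: d/d\theta[\frac{- 3 e^{\theta} \sin{\left(3 \theta \right)} - e^{\theta} \cos{\left(3 \theta \right)} + 10}{10}] = - e^{\theta} \cos{\left(3 \theta \right)} = G'(\theta).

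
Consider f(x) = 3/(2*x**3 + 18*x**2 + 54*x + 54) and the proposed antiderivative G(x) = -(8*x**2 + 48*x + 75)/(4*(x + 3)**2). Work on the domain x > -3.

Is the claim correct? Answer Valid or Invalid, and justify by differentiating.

d/dx[G] = 3/(2*x**3 + 18*x**2 + 54*x + 54)
This equals f(x) exactly, so the claim holds.

Valid - the claim checks out under differentiation.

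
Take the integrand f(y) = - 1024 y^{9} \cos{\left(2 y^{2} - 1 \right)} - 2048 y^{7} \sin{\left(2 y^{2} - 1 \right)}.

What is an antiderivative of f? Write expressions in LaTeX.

f has the shape u'v + uv' for u = - 256 y^{8} and v = \sin{\left(2 y^{2} - 1 \right)} — it is the derivative of the product u*v.
Check: d/dy[- 256 y^{8} \sin{\left(2 y^{2} - 1 \right)}] = - 1024 y^{9} \cos{\left(2 y^{2} - 1 \right)} - 2048 y^{7} \sin{\left(2 y^{2} - 1 \right)} = f(y).

An antiderivative is F(y) = - 256 y^{8} \sin{\left(2 y^{2} - 1 \right)}.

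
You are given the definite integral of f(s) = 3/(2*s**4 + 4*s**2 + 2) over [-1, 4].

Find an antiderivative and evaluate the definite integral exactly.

For F(s) to be correct the identity F'(s) - f(s) = 0 must hold.
F(s) = 3*(s**2*atan(s) + s + atan(s))/(4*(s**2 + 1)) is an antiderivative of f.
Check: d/ds[3*(s**2*atan(s) + s + atan(s))/(4*(s**2 + 1))] = 3/(2*s**4 + 4*s**2 + 2) = f(s).
F(4) = 3/17 + 3*atan(4)/4; F(-1) = -3*pi/16 - 3/8.
Integral = F(4) - F(-1) = 75/136 + 3*pi/16 + 3*atan(4)/4.

Antiderivative: F(s) = 3*(s**2*atan(s) + s + atan(s))/(4*(s**2 + 1)); value = 75/136 + 3*pi/16 + 3*atan(4)/4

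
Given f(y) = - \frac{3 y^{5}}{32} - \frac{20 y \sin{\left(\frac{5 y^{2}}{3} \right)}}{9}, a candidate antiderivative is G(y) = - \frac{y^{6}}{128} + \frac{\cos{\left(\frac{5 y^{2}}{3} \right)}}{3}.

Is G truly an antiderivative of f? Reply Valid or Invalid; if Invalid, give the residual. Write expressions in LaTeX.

Invalid: d/dy[G] - f = \frac{3 y^{5}}{64} + \frac{10 y \sin{\left(\frac{5 y^{2}}{3} \right)}}{9}, which is not 0.

d/dy[G] = - \frac{3 y^{5}}{64} - \frac{10 y \sin{\left(\frac{5 y^{2}}{3} \right)}}{9}
d/dy[G] - f(y) = \frac{3 y^{5}}{64} + \frac{10 y \sin{\left(\frac{5 y^{2}}{3} \right)}}{9} != 0.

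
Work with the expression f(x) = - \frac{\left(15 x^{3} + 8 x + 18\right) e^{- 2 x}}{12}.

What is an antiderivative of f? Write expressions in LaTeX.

Recognize the product-rule pattern: f = u'v + uv' with u = \frac{5 x^{3}}{8} + \frac{15 x^{2}}{16} + \frac{61 x}{48} + \frac{133}{96}, v = e^{- 2 x}, so integration by parts undoes it.
Check: d/dx[\frac{5 x^{3} e^{- 2 x}}{8} + \frac{15 x^{2} e^{- 2 x}}{16} + \frac{61 x e^{- 2 x}}{48} + \frac{133 e^{- 2 x}}{96}] = \frac{\left(- 15 x^{3} - 8 x - 18\right) e^{- 2 x}}{12}, which equals f(x).

An antiderivative is F(x) = \frac{5 x^{3} e^{- 2 x}}{8} + \frac{15 x^{2} e^{- 2 x}}{16} + \frac{61 x e^{- 2 x}}{48} + \frac{133 e^{- 2 x}}{96}.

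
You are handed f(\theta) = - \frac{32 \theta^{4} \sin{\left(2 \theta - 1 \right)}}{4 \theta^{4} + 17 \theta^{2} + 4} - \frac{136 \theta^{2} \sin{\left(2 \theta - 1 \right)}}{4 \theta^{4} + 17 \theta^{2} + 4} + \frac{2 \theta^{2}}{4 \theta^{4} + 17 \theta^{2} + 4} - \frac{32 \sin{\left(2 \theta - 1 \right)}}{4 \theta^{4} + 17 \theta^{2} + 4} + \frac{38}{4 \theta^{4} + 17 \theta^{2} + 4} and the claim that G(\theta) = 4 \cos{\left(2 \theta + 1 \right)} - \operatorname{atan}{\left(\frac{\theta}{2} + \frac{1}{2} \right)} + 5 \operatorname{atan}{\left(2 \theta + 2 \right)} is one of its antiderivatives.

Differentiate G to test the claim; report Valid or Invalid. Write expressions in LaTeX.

Invalid: d/d\theta[G] - f = \frac{128 \theta^{8} \sin{\left(2 \theta - 1 \right)} - 128 \theta^{8} \sin{\left(2 \theta + 1 \right)} + 512 \theta^{7} \sin{\left(2 \theta - 1 \right)} - 512 \theta^{7} \sin{\left(2 \theta + 1 \right)} + 1856 \theta^{6} \sin{\left(2 \theta - 1 \right)} - 1856 \theta^{6} \sin{\left(2 \theta + 1 \right)} + 3776 \theta^{5} \sin{\left(2 \theta - 1 \right)} - 3776 \theta^{5} \sin{\left(2 \theta + 1 \right)} - 16 \theta^{5} + 6504 \theta^{4} \sin{\left(2 \theta - 1 \right)} - 6504 \theta^{4} \sin{\left(2 \theta + 1 \right)} - 40 \theta^{4} + 7312 \theta^{3} \sin{\left(2 \theta - 1 \right)} - 7312 \theta^{3} \sin{\left(2 \theta + 1 \right)} - 640 \theta^{3} + 4712 \theta^{2} \sin{\left(2 \theta - 1 \right)} - 4712 \theta^{2} \sin{\left(2 \theta + 1 \right)} - 920 \theta^{2} + 1600 \theta \sin{\left(2 \theta - 1 \right)} - 1600 \theta \sin{\left(2 \theta + 1 \right)} - 1884 \theta + 800 \sin{\left(2 \theta - 1 \right)} - 800 \sin{\left(2 \theta + 1 \right)} - 790}{16 \theta^{8} + 64 \theta^{7} + 232 \theta^{6} + 472 \theta^{5} + 813 \theta^{4} + 914 \theta^{3} + 589 \theta^{2} + 200 \theta + 100}, which is not 0.

d/d\theta[G] = \frac{- 32 \theta^{4} \sin{\left(2 \theta + 1 \right)} - 128 \theta^{3} \sin{\left(2 \theta + 1 \right)} - 328 \theta^{2} \sin{\left(2 \theta + 1 \right)} + 2 \theta^{2} - 400 \theta \sin{\left(2 \theta + 1 \right)} + 4 \theta - 200 \sin{\left(2 \theta + 1 \right)} + 40}{4 \theta^{4} + 16 \theta^{3} + 41 \theta^{2} + 50 \theta + 25}
d/d\theta[G] - f(\theta) = \frac{128 \theta^{8} \sin{\left(2 \theta - 1 \right)} - 128 \theta^{8} \sin{\left(2 \theta + 1 \right)} + 512 \theta^{7} \sin{\left(2 \theta - 1 \right)} - 512 \theta^{7} \sin{\left(2 \theta + 1 \right)} + 1856 \theta^{6} \sin{\left(2 \theta - 1 \right)} - 1856 \theta^{6} \sin{\left(2 \theta + 1 \right)} + 3776 \theta^{5} \sin{\left(2 \theta - 1 \right)} - 3776 \theta^{5} \sin{\left(2 \theta + 1 \right)} - 16 \theta^{5} + 6504 \theta^{4} \sin{\left(2 \theta - 1 \right)} - 6504 \theta^{4} \sin{\left(2 \theta + 1 \right)} - 40 \theta^{4} + 7312 \theta^{3} \sin{\left(2 \theta - 1 \right)} - 7312 \theta^{3} \sin{\left(2 \theta + 1 \right)} - 640 \theta^{3} + 4712 \theta^{2} \sin{\left(2 \theta - 1 \right)} - 4712 \theta^{2} \sin{\left(2 \theta + 1 \right)} - 920 \theta^{2} + 1600 \theta \sin{\left(2 \theta - 1 \right)} - 1600 \theta \sin{\left(2 \theta + 1 \right)} - 1884 \theta + 800 \sin{\left(2 \theta - 1 \right)} - 800 \sin{\left(2 \theta + 1 \right)} - 790}{16 \theta^{8} + 64 \theta^{7} + 232 \theta^{6} + 472 \theta^{5} + 813 \theta^{4} + 914 \theta^{3} + 589 \theta^{2} + 200 \theta + 100} != 0.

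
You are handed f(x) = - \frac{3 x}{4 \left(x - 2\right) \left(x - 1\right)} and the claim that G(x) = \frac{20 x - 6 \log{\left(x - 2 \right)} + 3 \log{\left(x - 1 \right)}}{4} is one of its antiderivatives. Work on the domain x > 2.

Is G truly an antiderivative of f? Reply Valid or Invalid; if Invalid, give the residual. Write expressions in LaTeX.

d/dx[G] = \frac{20 x^{2} - 63 x + 40}{4 x^{2} - 12 x + 8}
d/dx[G] - f(x) = 5 != 0.

Invalid: d/dx[G] - f = 5, which is not 0.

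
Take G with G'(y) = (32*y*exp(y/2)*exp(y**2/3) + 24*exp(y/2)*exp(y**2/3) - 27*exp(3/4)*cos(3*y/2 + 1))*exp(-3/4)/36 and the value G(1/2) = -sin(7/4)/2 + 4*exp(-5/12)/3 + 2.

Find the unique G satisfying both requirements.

Whatever form G(y) takes, its d/dy must return the stated G'(y).
A general antiderivative is 4*exp(y**2/3 + y/2 - 3/4)/3 - sin(3*y/2 + 1)/2 + C.
The condition gives C = -sin(7/4)/2 + 4*exp(-5/12)/3 + 2 - (-sin(7/4)/2 + 4*exp(-5/12)/3) = 2.
So G(y) = 4*exp(-3/4)*exp(y/2)*exp(y**2/3)/3 - sin(3*y/2 + 1)/2 + 2.
Check: d/dy[4*exp(-3/4)*exp(y/2)*exp(y**2/3)/3 - sin(3*y/2 + 1)/2 + 2] = (32*y*exp(y/2)*exp(y**2/3) + 24*exp(y/2)*exp(y**2/3) - 27*exp(3/4)*cos(3*y/2 + 1))*exp(-3/4)/36 = G'(y).

G(y) = 4*exp(-3/4)*exp(y/2)*exp(y**2/3)/3 - sin(3*y/2 + 1)/2 + 2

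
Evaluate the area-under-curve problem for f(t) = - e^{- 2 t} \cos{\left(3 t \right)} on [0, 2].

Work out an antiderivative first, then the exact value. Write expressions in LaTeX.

A candidate is checked by its d/dt: the result must match f(t).
F(t) = \frac{\left(- 3 \sin{\left(3 t \right)} + 2 \cos{\left(3 t \right)}\right) e^{- 2 t}}{13} is an antiderivative of f.
Check: d/dt[\frac{\left(- 3 \sin{\left(3 t \right)} + 2 \cos{\left(3 t \right)}\right) e^{- 2 t}}{13}] = - e^{- 2 t} \cos{\left(3 t \right)} = f(t).
F(2) = - \frac{3 \sin{\left(6 \right)}}{13 e^{4}} + \frac{2 \cos{\left(6 \right)}}{13 e^{4}}; F(0) = \frac{2}{13}.
Integral = F(2) - F(0) = - \frac{2}{13} - \frac{3 \sin{\left(6 \right)}}{13 e^{4}} + \frac{2 \cos{\left(6 \right)}}{13 e^{4}}.

Antiderivative: F(t) = \frac{\left(- 3 \sin{\left(3 t \right)} + 2 \cos{\left(3 t \right)}\right) e^{- 2 t}}{13}; value = - \frac{2}{13} - \frac{3 \sin{\left(6 \right)}}{13 e^{4}} + \frac{2 \cos{\left(6 \right)}}{13 e^{4}}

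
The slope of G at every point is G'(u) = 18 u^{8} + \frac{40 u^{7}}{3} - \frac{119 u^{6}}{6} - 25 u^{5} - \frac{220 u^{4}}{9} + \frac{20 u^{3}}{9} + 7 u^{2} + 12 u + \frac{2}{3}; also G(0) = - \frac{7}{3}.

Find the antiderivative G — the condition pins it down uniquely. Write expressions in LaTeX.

G(u) = \frac{\left(- 3 u^{4} - 3 u^{3} + 4 u + 2\right) \left(- 12 u^{5} + 2 u^{4} + 15 u^{3} - 6 u^{2} + 30 u - 12\right) - 18}{18}

Recognize the product-rule pattern: G'(u) = v'r + vr' with v = - u^{4} - u^{3} + \frac{4 u}{3} + \frac{2}{3}, r = - 2 u^{5} + \frac{u^{4}}{3} + \frac{5 u^{3}}{2} - u^{2} + 5 u - 2, so integration by parts undoes it.
A general antiderivative is \left(- u^{4} - u^{3} + \frac{4 u}{3} + \frac{2}{3}\right) \left(- 2 u^{5} + \frac{u^{4}}{3} + \frac{5 u^{3}}{2} - u^{2} + 5 u - 2\right) + C.
The condition gives C = - \frac{7}{3} - (- \frac{4}{3}) = -1.
So G(u) = \frac{\left(- 3 u^{4} - 3 u^{3} + 4 u + 2\right) \left(- 12 u^{5} + 2 u^{4} + 15 u^{3} - 6 u^{2} + 30 u - 12\right) - 18}{18}.
Check: d/du[\frac{\left(- 3 u^{4} - 3 u^{3} + 4 u + 2\right) \left(- 12 u^{5} + 2 u^{4} + 15 u^{3} - 6 u^{2} + 30 u - 12\right) - 18}{18}] = 18 u^{8} + \frac{40 u^{7}}{3} - \frac{119 u^{6}}{6} - 25 u^{5} - \frac{220 u^{4}}{9} + \frac{20 u^{3}}{9} + 7 u^{2} + 12 u + \frac{2}{3} = G'(u).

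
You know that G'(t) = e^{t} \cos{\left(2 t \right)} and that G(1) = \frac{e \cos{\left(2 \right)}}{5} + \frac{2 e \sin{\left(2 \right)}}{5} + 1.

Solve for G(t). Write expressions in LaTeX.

Any candidate G(t) must reproduce the stated G'(t) exactly.
A general antiderivative is \frac{2 e^{t} \sin{\left(2 t \right)}}{5} + \frac{e^{t} \cos{\left(2 t \right)}}{5} + C.
The condition gives C = \frac{e \cos{\left(2 \right)}}{5} + \frac{2 e \sin{\left(2 \right)}}{5} + 1 - (\frac{e \cos{\left(2 \right)}}{5} + \frac{2 e \sin{\left(2 \right)}}{5}) = 1.
So G(t) = \frac{2 e^{t} \sin{\left(2 t \right)}}{5} + \frac{e^{t} \cos{\left(2 t \right)}}{5} + 1.
Check: d/dt[\frac{2 e^{t} \sin{\left(2 t \right)}}{5} + \frac{e^{t} \cos{\left(2 t \right)}}{5} + 1] = e^{t} \cos{\left(2 t \right)} = G'(t).

G(t) = \frac{2 e^{t} \sin{\left(2 t \right)}}{5} + \frac{e^{t} \cos{\left(2 t \right)}}{5} + 1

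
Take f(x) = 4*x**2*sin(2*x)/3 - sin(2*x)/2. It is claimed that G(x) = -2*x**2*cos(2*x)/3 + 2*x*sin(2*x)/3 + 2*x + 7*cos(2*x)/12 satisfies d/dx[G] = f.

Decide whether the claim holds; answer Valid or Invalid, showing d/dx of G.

Invalid: d/dx[G] - f = 2, which is not 0.

d/dx[G] = 4*x**2*sin(2*x)/3 - sin(2*x)/2 + 2
d/dx[G] - f(x) = 2 != 0.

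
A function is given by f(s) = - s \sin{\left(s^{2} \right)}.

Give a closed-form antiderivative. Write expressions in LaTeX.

An antiderivative is F(s) = \frac{\cos{\left(s^{2} \right)}}{2}.

Recover f(s) by differentiating a candidate F(s); any mismatch rules it out.
Check: d/ds[\frac{\cos{\left(s^{2} \right)}}{2}] = - s \sin{\left(s^{2} \right)} = f(s).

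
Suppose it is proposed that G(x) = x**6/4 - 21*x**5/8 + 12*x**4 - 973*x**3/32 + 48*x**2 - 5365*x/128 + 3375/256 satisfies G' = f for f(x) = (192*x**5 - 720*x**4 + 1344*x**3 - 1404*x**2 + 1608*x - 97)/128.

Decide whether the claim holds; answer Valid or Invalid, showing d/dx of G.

Invalid: d/dx[G] - f = -15*x**4/2 + 75*x**3/2 - 321*x**2/4 + 1335*x/16 - 1317/32, which is not 0.

d/dx[G] = 3*x**5/2 - 105*x**4/8 + 48*x**3 - 2919*x**2/32 + 96*x - 5365/128
d/dx[G] - f(x) = -15*x**4/2 + 75*x**3/2 - 321*x**2/4 + 1335*x/16 - 1317/32 != 0.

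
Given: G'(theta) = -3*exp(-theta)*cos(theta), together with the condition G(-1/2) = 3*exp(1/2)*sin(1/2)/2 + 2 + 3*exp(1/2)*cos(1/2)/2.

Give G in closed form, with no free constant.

G(theta) = 2 - 3*exp(-theta)*sin(theta)/2 + 3*exp(-theta)*cos(theta)/2

Differentiate the proposed G(theta) back; it has to land on the given G'(theta).
A general antiderivative is -3*exp(-theta)*sin(theta)/2 + 3*exp(-theta)*cos(theta)/2 + C.
The condition gives C = 3*exp(1/2)*sin(1/2)/2 + 2 + 3*exp(1/2)*cos(1/2)/2 - (3*exp(1/2)*sin(1/2)/2 + 3*exp(1/2)*cos(1/2)/2) = 2.
So G(theta) = 2 - 3*exp(-theta)*sin(theta)/2 + 3*exp(-theta)*cos(theta)/2.
Check: d/dtheta[2 - 3*exp(-theta)*sin(theta)/2 + 3*exp(-theta)*cos(theta)/2] = -3*exp(-theta)*cos(theta) = G'(theta).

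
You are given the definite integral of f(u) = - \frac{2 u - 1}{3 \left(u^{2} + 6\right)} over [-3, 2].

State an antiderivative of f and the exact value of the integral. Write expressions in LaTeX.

Since d/du undoes antidifferentiation here, F'(u) = f(u) is required of F(u).
F(u) = - \frac{\log{\left(u^{2} + 6 \right)}}{3} + \frac{\sqrt{6} \operatorname{atan}{\left(\frac{\sqrt{6} u}{6} \right)}}{18} is an antiderivative of f.
Check: d/du[- \frac{\log{\left(u^{2} + 6 \right)}}{3} + \frac{\sqrt{6} \operatorname{atan}{\left(\frac{\sqrt{6} u}{6} \right)}}{18}] = \frac{1 - 2 u}{3 u^{2} + 18}, which equals f(u).
F(2) = - \frac{\log{\left(10 \right)}}{3} + \frac{\sqrt{6} \operatorname{atan}{\left(\frac{\sqrt{6}}{3} \right)}}{18}; F(-3) = - \frac{\log{\left(15 \right)}}{3} - \frac{\sqrt{6} \operatorname{atan}{\left(\frac{\sqrt{6}}{2} \right)}}{18}.
Integral = F(2) - F(-3) = - \frac{\log{\left(10 \right)}}{3} + \frac{\sqrt{6} \operatorname{atan}{\left(\frac{\sqrt{6}}{3} \right)}}{18} + \frac{\sqrt{6} \operatorname{atan}{\left(\frac{\sqrt{6}}{2} \right)}}{18} + \frac{\log{\left(15 \right)}}{3}.

Antiderivative: F(u) = - \frac{\log{\left(u^{2} + 6 \right)}}{3} + \frac{\sqrt{6} \operatorname{atan}{\left(\frac{\sqrt{6} u}{6} \right)}}{18}; value = - \frac{\log{\left(10 \right)}}{3} + \frac{\sqrt{6} \operatorname{atan}{\left(\frac{\sqrt{6}}{3} \right)}}{18} + \frac{\sqrt{6} \operatorname{atan}{\left(\frac{\sqrt{6}}{2} \right)}}{18} + \frac{\log{\left(15 \right)}}{3}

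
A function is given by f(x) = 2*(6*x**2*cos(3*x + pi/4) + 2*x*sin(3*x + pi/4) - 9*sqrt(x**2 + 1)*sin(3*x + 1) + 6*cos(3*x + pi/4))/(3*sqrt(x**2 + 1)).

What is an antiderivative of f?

An antiderivative is F(x) = 2*(2*sqrt(x**2 + 1)*sin(3*x + pi/4) + 3*cos(3*x + 1))/3.

Recover f(x) by differentiating a candidate F(x); any mismatch rules it out.
Check: d/dx[2*(2*sqrt(x**2 + 1)*sin(3*x + pi/4) + 3*cos(3*x + 1))/3] = (12*x**2*cos(3*x + pi/4) + 4*x*sin(3*x + pi/4) - 18*sqrt(x**2 + 1)*sin(3*x + 1) + 12*cos(3*x + pi/4))/(3*sqrt(x**2 + 1)), which equals f(x).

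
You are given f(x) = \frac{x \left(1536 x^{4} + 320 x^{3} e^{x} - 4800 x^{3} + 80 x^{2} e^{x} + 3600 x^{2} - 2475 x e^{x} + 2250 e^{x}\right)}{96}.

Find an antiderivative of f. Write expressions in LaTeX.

An antiderivative is F(x) = \frac{x^{2} \left(15 - 8 x\right)^{2} \left(4 x^{2} + 5 e^{x}\right)}{96}.

f has the shape u'v + uv' for u = \frac{3 \left(- \frac{4 x^{2}}{3} + \frac{5 x}{2}\right)^{2}}{2} and v = x^{2} + \frac{5 e^{x}}{4} — it is the derivative of the product u*v.
Check: d/dx[\frac{x^{2} \left(15 - 8 x\right)^{2} \left(4 x^{2} + 5 e^{x}\right)}{96}] = 16 x^{5} + \frac{10 x^{4} e^{x}}{3} - 50 x^{4} + \frac{5 x^{3} e^{x}}{6} + \frac{75 x^{3}}{2} - \frac{825 x^{2} e^{x}}{32} + \frac{375 x e^{x}}{16}, which equals f(x).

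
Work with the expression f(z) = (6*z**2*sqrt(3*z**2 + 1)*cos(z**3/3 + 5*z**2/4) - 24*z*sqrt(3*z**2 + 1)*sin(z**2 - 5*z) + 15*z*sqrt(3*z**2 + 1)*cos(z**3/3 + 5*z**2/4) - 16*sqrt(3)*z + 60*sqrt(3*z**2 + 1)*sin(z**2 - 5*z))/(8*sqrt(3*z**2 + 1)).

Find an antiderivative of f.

Any candidate F(z) must reproduce f(z) exactly when differentiated.
Check: d/dz[-sqrt(4*z**2 + 4/3) + 3*sin(z**3/3 + 5*z**2/4)/4 + 3*cos(z**2 - 5*z)/2] = (6*z**2*sqrt(3*z**2 + 1)*cos(z**3/3 + 5*z**2/4) - 24*z*sqrt(3*z**2 + 1)*sin(z**2 - 5*z) + 15*z*sqrt(3*z**2 + 1)*cos(z**3/3 + 5*z**2/4) - 16*sqrt(3)*z + 60*sqrt(3*z**2 + 1)*sin(z**2 - 5*z))/(8*sqrt(3*z**2 + 1)) = f(z).

An antiderivative is F(z) = -sqrt(4*z**2 + 4/3) + 3*sin(z**3/3 + 5*z**2/4)/4 + 3*cos(z**2 - 5*z)/2.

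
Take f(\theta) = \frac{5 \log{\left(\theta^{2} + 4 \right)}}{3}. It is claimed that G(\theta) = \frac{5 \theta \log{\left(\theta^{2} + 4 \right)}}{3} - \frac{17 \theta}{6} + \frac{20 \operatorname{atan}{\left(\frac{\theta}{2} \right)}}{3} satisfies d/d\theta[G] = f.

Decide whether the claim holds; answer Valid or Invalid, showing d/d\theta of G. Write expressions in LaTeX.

d/d\theta[G] = \frac{5 \log{\left(\theta^{2} + 4 \right)}}{3} + \frac{1}{2}
d/d\theta[G] - f(\theta) = \frac{1}{2} != 0.

Invalid: d/d\theta[G] - f = \frac{1}{2}, which is not 0.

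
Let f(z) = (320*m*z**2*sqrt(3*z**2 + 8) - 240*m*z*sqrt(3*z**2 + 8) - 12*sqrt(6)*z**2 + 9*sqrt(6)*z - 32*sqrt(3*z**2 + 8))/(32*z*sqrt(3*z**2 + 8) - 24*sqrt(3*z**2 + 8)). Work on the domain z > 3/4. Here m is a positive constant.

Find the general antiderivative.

Recover f(z) by differentiating a candidate F(z); any mismatch rules it out.
Check: d/dz[(40*m*z**2 - sqrt(6)*sqrt(3*z**2 + 8) - 8*log(2*z - 3/2))/8] = (320*m*z**2*sqrt(3*z**2 + 8) - 240*m*z*sqrt(3*z**2 + 8) - 12*sqrt(6)*z**2 + 9*sqrt(6)*z - 32*sqrt(3*z**2 + 8))/(32*z*sqrt(3*z**2 + 8) - 24*sqrt(3*z**2 + 8)) = f(z).

F(z) = (40*m*z**2 - sqrt(6)*sqrt(3*z**2 + 8) - 8*log(2*z - 3/2))/8 + C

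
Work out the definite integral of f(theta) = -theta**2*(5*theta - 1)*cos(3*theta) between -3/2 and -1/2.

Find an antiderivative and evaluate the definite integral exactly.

For F(theta) to be correct the identity F'(theta) - f(theta) = 0 must hold.
F(theta) = -5*theta**3*sin(3*theta)/3 + theta**2*sin(3*theta)/3 - 5*theta**2*cos(3*theta)/3 + 10*theta*sin(3*theta)/9 + 2*theta*cos(3*theta)/9 - 2*sin(3*theta)/27 + 10*cos(3*theta)/27 is an antiderivative of f.
Check: d/dtheta[-5*theta**3*sin(3*theta)/3 + theta**2*sin(3*theta)/3 - 5*theta**2*cos(3*theta)/3 + 10*theta*sin(3*theta)/9 + 2*theta*cos(3*theta)/9 - 2*sin(3*theta)/27 + 10*cos(3*theta)/27] = -5*theta**3*cos(3*theta) + theta**2*cos(3*theta), which equals f(theta).
F(-1/2) = -17*cos(3/2)/108 + 73*sin(3/2)/216; F(-3/2) = -401*cos(9/2)/108 - 1001*sin(9/2)/216.
Integral = F(-1/2) - F(-3/2) = 1001*sin(9/2)/216 + 401*cos(9/2)/108 - 17*cos(3/2)/108 + 73*sin(3/2)/216.

Antiderivative: F(theta) = -5*theta**3*sin(3*theta)/3 + theta**2*sin(3*theta)/3 - 5*theta**2*cos(3*theta)/3 + 10*theta*sin(3*theta)/9 + 2*theta*cos(3*theta)/9 - 2*sin(3*theta)/27 + 10*cos(3*theta)/27; value = 1001*sin(9/2)/216 + 401*cos(9/2)/108 - 17*cos(3/2)/108 + 73*sin(3/2)/216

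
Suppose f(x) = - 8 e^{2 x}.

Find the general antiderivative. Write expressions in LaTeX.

Since d/dx undoes antidifferentiation here, F'(x) = f(x) is required of F(x).
Check: d/dx[- 4 e^{2 x}] = - 8 e^{2 x} = f(x).

F(x) = - 4 e^{2 x} + C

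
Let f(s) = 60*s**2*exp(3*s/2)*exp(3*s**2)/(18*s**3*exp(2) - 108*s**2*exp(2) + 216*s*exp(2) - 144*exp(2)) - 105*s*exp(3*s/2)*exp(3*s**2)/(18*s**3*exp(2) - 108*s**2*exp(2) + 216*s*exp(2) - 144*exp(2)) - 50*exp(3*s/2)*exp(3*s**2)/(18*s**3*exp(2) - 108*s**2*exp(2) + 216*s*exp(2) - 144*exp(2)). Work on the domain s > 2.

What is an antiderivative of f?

An antiderivative is F(s) = 5*exp(3*s**2 + 3*s/2 - 2)/(9*(s - 2)**2).

Recognize the product-rule pattern: f = u'v + uv' with u = 5/(3*s - 6)**2, v = exp(3*s**2 + 3*s/2 - 2), so integration by parts undoes it.
Check: d/ds[5*exp(3*s**2 + 3*s/2 - 2)/(9*(s - 2)**2)] = (60*s**2*exp(-2)*exp(3*s/2)*exp(3*s**2) - 105*s*exp(-2)*exp(3*s/2)*exp(3*s**2) - 50*exp(-2)*exp(3*s/2)*exp(3*s**2))/(18*s**3 - 108*s**2 + 216*s - 144), which equals f(s).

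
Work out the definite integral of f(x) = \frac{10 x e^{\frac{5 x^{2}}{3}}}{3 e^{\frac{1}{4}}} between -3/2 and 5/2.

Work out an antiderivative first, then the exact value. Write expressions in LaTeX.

Antiderivative: F(x) = \frac{e^{\frac{5 x^{2}}{3}}}{e^{\frac{1}{4}}}; value = - e^{\frac{7}{2}} + e^{\frac{61}{6}}

The substitution u = \frac{5 x^{2}}{3} - \frac{1}{4} works: f is exactly (dF/du)*(du/dx) for that inner function.
F(x) = \frac{e^{\frac{5 x^{2}}{3}}}{e^{\frac{1}{4}}} is an antiderivative of f.
Check: d/dx[\frac{e^{\frac{5 x^{2}}{3}}}{e^{\frac{1}{4}}}] = \frac{10 x e^{\frac{5 x^{2}}{3}}}{3 e^{\frac{1}{4}}} = f(x).
F(5/2) = e^{\frac{61}{6}}; F(-3/2) = e^{\frac{7}{2}}.
Integral = F(5/2) - F(-3/2) = - e^{\frac{7}{2}} + e^{\frac{61}{6}}.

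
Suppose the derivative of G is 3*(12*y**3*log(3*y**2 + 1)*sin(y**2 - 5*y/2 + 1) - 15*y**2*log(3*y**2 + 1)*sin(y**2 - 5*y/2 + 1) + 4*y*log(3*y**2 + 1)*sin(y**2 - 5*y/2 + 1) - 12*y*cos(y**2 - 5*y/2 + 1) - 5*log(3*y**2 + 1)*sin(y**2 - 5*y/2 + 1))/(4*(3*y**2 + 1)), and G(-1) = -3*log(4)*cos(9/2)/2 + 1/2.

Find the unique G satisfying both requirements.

G(y) = -3*log(3*y**2 + 1)*cos(y**2 - 5*y/2 + 1)/2 + 1/2

G'(y) has the shape u'v + uv' for u = -3*cos(y**2 - 5*y/2 + 1)/2 and v = log(3*y**2 + 1) — it is the derivative of the product u*v.
A general antiderivative is -3*log(3*y**2 + 1)*cos(y**2 - 5*y/2 + 1)/2 + C.
The condition gives C = -3*log(4)*cos(9/2)/2 + 1/2 - (-3*log(4)*cos(9/2)/2) = 1/2.
So G(y) = -3*log(3*y**2 + 1)*cos(y**2 - 5*y/2 + 1)/2 + 1/2.
Check: d/dy[-3*log(3*y**2 + 1)*cos(y**2 - 5*y/2 + 1)/2 + 1/2] = (36*y**3*log(3*y**2 + 1)*sin(y**2 - 5*y/2 + 1) - 45*y**2*log(3*y**2 + 1)*sin(y**2 - 5*y/2 + 1) + 12*y*log(3*y**2 + 1)*sin(y**2 - 5*y/2 + 1) - 36*y*cos(y**2 - 5*y/2 + 1) - 15*log(3*y**2 + 1)*sin(y**2 - 5*y/2 + 1))/(12*y**2 + 4), which equals G'(y).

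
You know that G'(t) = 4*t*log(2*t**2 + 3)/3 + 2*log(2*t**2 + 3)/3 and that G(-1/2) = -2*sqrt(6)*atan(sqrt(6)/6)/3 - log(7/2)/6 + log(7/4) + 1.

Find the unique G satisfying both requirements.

G(t) = (4*t**2*log(2*t**2 + 3) - 4*t**2 + 4*t*log(2*t**2 + 3) - 8*t + 6*log(t**2 + 3/2) + 4*sqrt(6)*atan(sqrt(6)*t/3) + 3)/6

Integrate term by term and add the pieces.
A general antiderivative is -2*t**2/3 - 4*t/3 + (2*t**2/3 + 2*t/3)*log(2*t**2 + 3) + log(t**2 + 3/2) + 2*sqrt(6)*atan(sqrt(6)*t/3)/3 + C.
The condition gives C = -2*sqrt(6)*atan(sqrt(6)/6)/3 - log(7/2)/6 + log(7/4) + 1 - (-2*sqrt(6)*atan(sqrt(6)/6)/3 - log(7/2)/6 + 1/2 + log(7/4)) = 1/2.
So G(t) = (4*t**2*log(2*t**2 + 3) - 4*t**2 + 4*t*log(2*t**2 + 3) - 8*t + 6*log(t**2 + 3/2) + 4*sqrt(6)*atan(sqrt(6)*t/3) + 3)/6.
Check: d/dt[(4*t**2*log(2*t**2 + 3) - 4*t**2 + 4*t*log(2*t**2 + 3) - 8*t + 6*log(t**2 + 3/2) + 4*sqrt(6)*atan(sqrt(6)*t/3) + 3)/6] = 4*t*log(2*t**2 + 3)/3 + 2*log(2*t**2 + 3)/3 = G'(t).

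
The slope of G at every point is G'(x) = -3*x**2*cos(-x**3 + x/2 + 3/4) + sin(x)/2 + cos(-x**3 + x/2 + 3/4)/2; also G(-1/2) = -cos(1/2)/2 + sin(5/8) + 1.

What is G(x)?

G(x) = sin(-x**3 + x/2 + 3/4) - cos(x)/2 + 1

The integrand splits into summands that can be handled one at a time.
A general antiderivative is sin(-x**3 + x/2 + 3/4) - cos(x)/2 + C.
The condition gives C = -cos(1/2)/2 + sin(5/8) + 1 - (-cos(1/2)/2 + sin(5/8)) = 1.
So G(x) = sin(-x**3 + x/2 + 3/4) - cos(x)/2 + 1.
Check: d/dx[sin(-x**3 + x/2 + 3/4) - cos(x)/2 + 1] = -3*x**2*cos(-x**3 + x/2 + 3/4) + sin(x)/2 + cos(-x**3 + x/2 + 3/4)/2 = G'(x).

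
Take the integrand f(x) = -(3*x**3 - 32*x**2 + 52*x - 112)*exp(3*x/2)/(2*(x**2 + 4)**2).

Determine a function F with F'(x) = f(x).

An antiderivative is F(x) = (-x*exp(3*x/2) + 10*exp(3*x/2))/(x**2 + 4).

An antiderivative F(x) passes only if d/dx[F] lands on f(x) exactly.
Check: d/dx[(-x*exp(3*x/2) + 10*exp(3*x/2))/(x**2 + 4)] = (-3*x**3*exp(3*x/2) + 32*x**2*exp(3*x/2) - 52*x*exp(3*x/2) + 112*exp(3*x/2))/(2*x**4 + 16*x**2 + 32), which equals f(x).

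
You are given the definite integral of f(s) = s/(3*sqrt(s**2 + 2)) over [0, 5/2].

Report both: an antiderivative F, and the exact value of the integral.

Antiderivative: F(s) = sqrt(s**2 + 2)/3; value = -sqrt(2)/3 + sqrt(33)/6

f matches the chain-rule pattern g'(h)*h' with inner function h(s) = s**2 + 2; substituting u = h(s) collapses the integral.
F(s) = sqrt(s**2 + 2)/3 is an antiderivative of f.
Check: d/ds[sqrt(s**2 + 2)/3] = s/(3*sqrt(s**2 + 2)) = f(s).
F(5/2) = sqrt(33)/6; F(0) = sqrt(2)/3.
Integral = F(5/2) - F(0) = -sqrt(2)/3 + sqrt(33)/6.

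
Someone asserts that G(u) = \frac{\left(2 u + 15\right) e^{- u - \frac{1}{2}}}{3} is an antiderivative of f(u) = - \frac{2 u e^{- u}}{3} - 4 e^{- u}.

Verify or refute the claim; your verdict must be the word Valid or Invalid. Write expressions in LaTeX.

Invalid: d/du[G] - f = \frac{\left(- 2 u + 2 u e^{\frac{1}{2}} - 13 + 12 e^{\frac{1}{2}}\right) e^{- u}}{3 e^{\frac{1}{2}}}, which is not 0.

d/du[G] = \frac{\left(- 2 u - 13\right) e^{- u}}{3 e^{\frac{1}{2}}}
d/du[G] - f(u) = \frac{\left(- 2 u + 2 u e^{\frac{1}{2}} - 13 + 12 e^{\frac{1}{2}}\right) e^{- u}}{3 e^{\frac{1}{2}}} != 0.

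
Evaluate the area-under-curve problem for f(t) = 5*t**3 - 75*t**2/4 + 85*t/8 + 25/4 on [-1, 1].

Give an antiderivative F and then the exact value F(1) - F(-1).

Antiderivative: F(t) = 5*t**4/4 - 25*t**3/4 + 85*t**2/16 + 25*t/4; value = 0

The substitution u = -t**2/2 + 5*t/4 + 1/2 works: f is exactly (dF/du)*(du/dt) for that inner function.
F(t) = 5*t**4/4 - 25*t**3/4 + 85*t**2/16 + 25*t/4 is an antiderivative of f.
Check: d/dt[5*t**4/4 - 25*t**3/4 + 85*t**2/16 + 25*t/4] = 5*t**3 - 75*t**2/4 + 85*t/8 + 25/4 = f(t).
F(1) = 105/16; F(-1) = 105/16.
Integral = F(1) - F(-1) = 0.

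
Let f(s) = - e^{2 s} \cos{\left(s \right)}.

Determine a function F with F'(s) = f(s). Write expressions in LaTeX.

Check any antiderivative F(s) by computing F'(s) and comparing it with f(s).
Check: d/ds[- \frac{e^{2 s} \sin{\left(s \right)}}{5} - \frac{2 e^{2 s} \cos{\left(s \right)}}{5}] = - e^{2 s} \cos{\left(s \right)} = f(s).

An antiderivative is F(s) = - \frac{e^{2 s} \sin{\left(s \right)}}{5} - \frac{2 e^{2 s} \cos{\left(s \right)}}{5}.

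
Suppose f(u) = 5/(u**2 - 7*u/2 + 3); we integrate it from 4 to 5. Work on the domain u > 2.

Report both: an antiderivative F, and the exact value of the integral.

The denominator factors as (u - 2)*(2*u - 3); partial fractions split f into directly integrable pieces: -20/(2*u - 3) + 10/(u - 2).
F(u) = 10*log(u - 2) - 10*log(u - 3/2) is an antiderivative of f.
Check: d/du[10*log(u - 2) - 10*log(u - 3/2)] = 10/(2*u**2 - 7*u + 6), which equals f(u).
F(5) = -10*log(7/2) + 10*log(3); F(4) = -10*log(5/2) + 10*log(2).
Integral = F(5) - F(4) = -10*log(7/2) - 10*log(2) + 10*log(5/2) + 10*log(3).

Antiderivative: F(u) = 10*log(u - 2) - 10*log(u - 3/2); value = -10*log(7/2) - 10*log(2) + 10*log(5/2) + 10*log(3)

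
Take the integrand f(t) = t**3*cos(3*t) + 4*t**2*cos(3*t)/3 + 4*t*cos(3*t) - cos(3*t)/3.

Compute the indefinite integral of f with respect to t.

Integrate term by term and add the pieces.
Check: d/dt[t**3*sin(3*t)/3 + 4*t**2*sin(3*t)/9 + t**2*cos(3*t)/3 + 10*t*sin(3*t)/9 + 8*t*cos(3*t)/27 - 17*sin(3*t)/81 + 10*cos(3*t)/27] = t**3*cos(3*t) + 4*t**2*cos(3*t)/3 + 4*t*cos(3*t) - cos(3*t)/3 = f(t).

F(t) = t**3*sin(3*t)/3 + 4*t**2*sin(3*t)/9 + t**2*cos(3*t)/3 + 10*t*sin(3*t)/9 + 8*t*cos(3*t)/27 - 17*sin(3*t)/81 + 10*cos(3*t)/27 + C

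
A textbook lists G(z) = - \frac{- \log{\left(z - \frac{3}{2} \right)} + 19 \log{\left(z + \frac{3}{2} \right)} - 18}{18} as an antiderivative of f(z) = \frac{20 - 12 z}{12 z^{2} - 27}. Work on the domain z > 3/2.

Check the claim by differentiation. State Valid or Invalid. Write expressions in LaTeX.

Valid. The derivative of G reproduces f.

d/dz[G] = \frac{20 - 12 z}{12 z^{2} - 27}
This equals f(z) exactly, so the claim holds.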